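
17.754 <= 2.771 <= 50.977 False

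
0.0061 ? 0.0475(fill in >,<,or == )<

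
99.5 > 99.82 False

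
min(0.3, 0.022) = 0.022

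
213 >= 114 True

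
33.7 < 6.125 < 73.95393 False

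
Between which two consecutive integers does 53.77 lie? 53 and 54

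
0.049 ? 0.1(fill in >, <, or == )<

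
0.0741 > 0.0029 True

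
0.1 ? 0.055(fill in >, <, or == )>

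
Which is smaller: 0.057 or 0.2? 0.057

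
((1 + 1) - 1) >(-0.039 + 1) True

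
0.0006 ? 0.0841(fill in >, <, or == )<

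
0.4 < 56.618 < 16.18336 False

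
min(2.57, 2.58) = 2.57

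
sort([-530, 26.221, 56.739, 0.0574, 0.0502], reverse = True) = [56.739, 26.221, 0.0574, 0.0502, -530]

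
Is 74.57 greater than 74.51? Yes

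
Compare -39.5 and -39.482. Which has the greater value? -39.482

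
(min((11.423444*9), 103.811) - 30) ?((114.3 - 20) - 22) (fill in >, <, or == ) >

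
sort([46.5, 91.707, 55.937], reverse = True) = [91.707, 55.937, 46.5]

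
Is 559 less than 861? Yes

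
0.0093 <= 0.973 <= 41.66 True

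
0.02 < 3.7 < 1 False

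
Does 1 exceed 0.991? Yes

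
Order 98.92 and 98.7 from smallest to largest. 98.7,98.92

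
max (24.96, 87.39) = 87.39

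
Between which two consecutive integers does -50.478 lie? -51 and -50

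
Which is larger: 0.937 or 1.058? 1.058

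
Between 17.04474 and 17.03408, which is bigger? 17.04474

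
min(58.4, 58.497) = 58.4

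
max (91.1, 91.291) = 91.291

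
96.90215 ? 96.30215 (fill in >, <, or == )>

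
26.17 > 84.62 False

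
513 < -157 False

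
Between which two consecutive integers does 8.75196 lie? 8 and 9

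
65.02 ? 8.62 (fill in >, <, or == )>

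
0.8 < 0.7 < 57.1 False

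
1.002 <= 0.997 False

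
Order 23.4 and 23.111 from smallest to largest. 23.111,23.4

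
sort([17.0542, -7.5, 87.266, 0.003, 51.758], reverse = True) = [87.266, 51.758, 17.0542, 0.003, -7.5]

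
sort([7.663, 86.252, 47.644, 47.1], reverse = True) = [86.252, 47.644, 47.1, 7.663]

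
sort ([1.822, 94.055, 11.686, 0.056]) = [0.056, 1.822, 11.686, 94.055]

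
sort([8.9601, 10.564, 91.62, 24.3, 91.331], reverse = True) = [91.62, 91.331, 24.3, 10.564, 8.9601]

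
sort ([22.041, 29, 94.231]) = [22.041, 29, 94.231]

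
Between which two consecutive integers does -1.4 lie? -2 and -1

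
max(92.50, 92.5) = 92.5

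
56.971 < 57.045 True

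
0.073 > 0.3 False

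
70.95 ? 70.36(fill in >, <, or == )>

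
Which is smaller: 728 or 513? 513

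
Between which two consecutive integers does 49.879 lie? 49 and 50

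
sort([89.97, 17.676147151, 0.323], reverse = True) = [89.97, 17.676147151, 0.323]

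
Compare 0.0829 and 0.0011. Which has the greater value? 0.0829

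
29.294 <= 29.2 False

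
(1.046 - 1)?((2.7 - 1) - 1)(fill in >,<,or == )<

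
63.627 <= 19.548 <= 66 False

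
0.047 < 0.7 True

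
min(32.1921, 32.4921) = 32.1921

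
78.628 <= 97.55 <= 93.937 False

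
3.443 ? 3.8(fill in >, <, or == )<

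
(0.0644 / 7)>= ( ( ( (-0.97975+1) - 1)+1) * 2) False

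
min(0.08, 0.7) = 0.08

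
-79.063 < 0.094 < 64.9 True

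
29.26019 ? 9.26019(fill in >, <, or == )>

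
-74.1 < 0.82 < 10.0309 True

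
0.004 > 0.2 False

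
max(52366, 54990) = 54990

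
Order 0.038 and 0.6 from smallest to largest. 0.038, 0.6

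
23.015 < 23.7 True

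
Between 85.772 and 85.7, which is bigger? 85.772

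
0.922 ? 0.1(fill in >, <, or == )>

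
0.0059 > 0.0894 False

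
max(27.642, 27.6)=27.642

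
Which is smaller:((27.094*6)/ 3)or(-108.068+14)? (-108.068+14)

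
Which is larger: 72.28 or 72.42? 72.42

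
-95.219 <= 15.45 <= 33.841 True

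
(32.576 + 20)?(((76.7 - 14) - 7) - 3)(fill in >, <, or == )<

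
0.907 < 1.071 True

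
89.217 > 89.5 False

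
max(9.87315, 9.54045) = 9.87315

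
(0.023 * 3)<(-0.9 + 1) True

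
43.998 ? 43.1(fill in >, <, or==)>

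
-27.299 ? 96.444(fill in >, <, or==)<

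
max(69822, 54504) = 69822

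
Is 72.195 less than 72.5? Yes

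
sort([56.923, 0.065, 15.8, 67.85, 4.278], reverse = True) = [67.85, 56.923, 15.8, 4.278, 0.065]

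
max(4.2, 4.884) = 4.884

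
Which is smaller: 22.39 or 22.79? 22.39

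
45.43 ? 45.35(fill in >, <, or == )>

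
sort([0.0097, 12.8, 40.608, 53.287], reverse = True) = [53.287, 40.608, 12.8, 0.0097]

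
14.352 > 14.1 True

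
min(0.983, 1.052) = 0.983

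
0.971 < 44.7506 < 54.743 True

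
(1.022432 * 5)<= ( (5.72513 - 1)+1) True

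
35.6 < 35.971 True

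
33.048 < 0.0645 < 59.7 False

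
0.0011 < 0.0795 True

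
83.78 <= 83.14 False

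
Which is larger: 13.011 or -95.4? 13.011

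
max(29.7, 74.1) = 74.1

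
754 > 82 True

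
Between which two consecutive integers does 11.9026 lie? 11 and 12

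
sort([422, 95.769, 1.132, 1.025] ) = [1.025, 1.132, 95.769, 422]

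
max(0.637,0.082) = 0.637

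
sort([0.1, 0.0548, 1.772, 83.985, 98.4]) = [0.0548, 0.1, 1.772, 83.985, 98.4]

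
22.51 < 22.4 False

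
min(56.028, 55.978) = 55.978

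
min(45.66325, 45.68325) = 45.66325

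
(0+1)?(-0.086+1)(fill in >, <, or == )>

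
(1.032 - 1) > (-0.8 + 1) False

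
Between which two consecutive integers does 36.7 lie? 36 and 37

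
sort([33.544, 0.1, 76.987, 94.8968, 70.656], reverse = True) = [94.8968, 76.987, 70.656, 33.544, 0.1]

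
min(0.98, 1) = 0.98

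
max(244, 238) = 244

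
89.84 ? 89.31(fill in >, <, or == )>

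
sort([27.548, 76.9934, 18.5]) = [18.5, 27.548, 76.9934]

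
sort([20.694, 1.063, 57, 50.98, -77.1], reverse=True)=[57, 50.98, 20.694, 1.063, -77.1]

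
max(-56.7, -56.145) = -56.145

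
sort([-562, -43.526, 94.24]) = [-562, -43.526, 94.24]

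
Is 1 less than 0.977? No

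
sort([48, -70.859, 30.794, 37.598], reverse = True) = [48, 37.598, 30.794, -70.859]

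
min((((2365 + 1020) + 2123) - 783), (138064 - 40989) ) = 4725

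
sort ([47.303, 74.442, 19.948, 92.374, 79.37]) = [19.948, 47.303, 74.442, 79.37, 92.374]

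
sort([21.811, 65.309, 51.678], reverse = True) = [65.309, 51.678, 21.811]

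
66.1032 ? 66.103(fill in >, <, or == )>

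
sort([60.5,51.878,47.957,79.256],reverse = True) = [79.256,60.5,51.878,47.957]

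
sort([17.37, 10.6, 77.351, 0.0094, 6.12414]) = [0.0094, 6.12414, 10.6, 17.37, 77.351]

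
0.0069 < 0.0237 True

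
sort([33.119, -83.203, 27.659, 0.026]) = [-83.203, 0.026, 27.659, 33.119]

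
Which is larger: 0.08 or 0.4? 0.4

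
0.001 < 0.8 True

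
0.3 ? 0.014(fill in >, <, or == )>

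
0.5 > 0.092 True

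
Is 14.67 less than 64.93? Yes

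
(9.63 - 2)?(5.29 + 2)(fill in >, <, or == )>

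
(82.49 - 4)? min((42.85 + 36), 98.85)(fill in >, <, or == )<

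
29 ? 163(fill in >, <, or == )<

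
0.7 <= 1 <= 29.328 True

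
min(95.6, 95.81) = 95.6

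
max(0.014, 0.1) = 0.1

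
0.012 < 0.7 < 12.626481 True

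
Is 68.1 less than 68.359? Yes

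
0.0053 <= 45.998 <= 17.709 False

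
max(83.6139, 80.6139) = 83.6139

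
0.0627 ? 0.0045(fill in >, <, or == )>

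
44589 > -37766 True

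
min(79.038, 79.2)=79.038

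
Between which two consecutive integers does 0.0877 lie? 0 and 1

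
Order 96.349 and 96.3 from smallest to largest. 96.3, 96.349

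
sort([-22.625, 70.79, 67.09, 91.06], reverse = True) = [91.06, 70.79, 67.09, -22.625]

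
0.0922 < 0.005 False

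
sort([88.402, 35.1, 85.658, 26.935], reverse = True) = [88.402, 85.658, 35.1, 26.935]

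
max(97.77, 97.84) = 97.84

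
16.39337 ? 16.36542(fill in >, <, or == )>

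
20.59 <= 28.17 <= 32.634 True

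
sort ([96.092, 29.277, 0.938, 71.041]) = [0.938, 29.277, 71.041, 96.092]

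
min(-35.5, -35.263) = -35.5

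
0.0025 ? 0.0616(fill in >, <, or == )<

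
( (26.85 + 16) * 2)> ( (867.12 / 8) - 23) True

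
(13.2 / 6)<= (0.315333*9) True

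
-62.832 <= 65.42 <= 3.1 False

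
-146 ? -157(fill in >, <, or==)>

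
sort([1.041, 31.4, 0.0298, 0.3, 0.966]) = [0.0298, 0.3, 0.966, 1.041, 31.4]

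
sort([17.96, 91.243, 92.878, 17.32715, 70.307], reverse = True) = [92.878, 91.243, 70.307, 17.96, 17.32715]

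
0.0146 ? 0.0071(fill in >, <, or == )>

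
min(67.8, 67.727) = 67.727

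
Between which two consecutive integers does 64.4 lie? 64 and 65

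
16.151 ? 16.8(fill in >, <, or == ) <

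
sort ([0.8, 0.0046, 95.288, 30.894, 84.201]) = [0.0046, 0.8, 30.894, 84.201, 95.288]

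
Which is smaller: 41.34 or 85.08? 41.34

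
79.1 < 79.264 True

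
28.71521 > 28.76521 False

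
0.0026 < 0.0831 True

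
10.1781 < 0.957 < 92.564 False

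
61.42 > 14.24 True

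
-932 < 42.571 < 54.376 True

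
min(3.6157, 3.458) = 3.458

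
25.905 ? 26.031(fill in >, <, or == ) <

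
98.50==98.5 True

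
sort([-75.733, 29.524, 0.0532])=[-75.733, 0.0532, 29.524]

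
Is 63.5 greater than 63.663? No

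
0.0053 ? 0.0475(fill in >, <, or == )<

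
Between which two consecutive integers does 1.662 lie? 1 and 2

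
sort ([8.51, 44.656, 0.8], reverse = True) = [44.656, 8.51, 0.8]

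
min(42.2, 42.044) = 42.044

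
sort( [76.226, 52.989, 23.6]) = [23.6, 52.989, 76.226]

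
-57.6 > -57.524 False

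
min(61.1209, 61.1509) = 61.1209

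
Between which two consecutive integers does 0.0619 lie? 0 and 1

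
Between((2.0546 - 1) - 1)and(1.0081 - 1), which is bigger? ((2.0546 - 1) - 1)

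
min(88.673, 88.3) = 88.3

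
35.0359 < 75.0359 True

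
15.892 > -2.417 True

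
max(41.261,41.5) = 41.5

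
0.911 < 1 True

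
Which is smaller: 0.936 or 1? 0.936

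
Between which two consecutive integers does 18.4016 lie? 18 and 19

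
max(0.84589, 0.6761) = 0.84589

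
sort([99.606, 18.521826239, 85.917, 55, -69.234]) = [-69.234, 18.521826239, 55, 85.917, 99.606]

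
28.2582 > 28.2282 True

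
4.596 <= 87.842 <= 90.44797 True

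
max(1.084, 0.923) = 1.084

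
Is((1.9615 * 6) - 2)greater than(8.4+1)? Yes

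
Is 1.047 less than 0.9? No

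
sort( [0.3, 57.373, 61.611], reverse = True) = [61.611, 57.373, 0.3]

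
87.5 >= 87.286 True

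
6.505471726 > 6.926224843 False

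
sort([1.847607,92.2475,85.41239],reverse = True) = [92.2475,85.41239,1.847607]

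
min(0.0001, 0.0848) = 0.0001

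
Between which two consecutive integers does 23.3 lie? 23 and 24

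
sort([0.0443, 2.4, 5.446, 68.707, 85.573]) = [0.0443, 2.4, 5.446, 68.707, 85.573]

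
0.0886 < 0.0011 False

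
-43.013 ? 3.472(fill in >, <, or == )<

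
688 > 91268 False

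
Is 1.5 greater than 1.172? Yes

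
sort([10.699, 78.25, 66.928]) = [10.699, 66.928, 78.25]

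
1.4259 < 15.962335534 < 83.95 True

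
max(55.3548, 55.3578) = 55.3578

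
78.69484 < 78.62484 False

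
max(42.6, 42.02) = 42.6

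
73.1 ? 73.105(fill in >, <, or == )<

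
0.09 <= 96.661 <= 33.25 False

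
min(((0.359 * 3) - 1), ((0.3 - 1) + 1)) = 0.077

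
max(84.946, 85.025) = 85.025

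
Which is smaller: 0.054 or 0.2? 0.054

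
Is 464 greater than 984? No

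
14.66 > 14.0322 True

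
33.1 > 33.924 False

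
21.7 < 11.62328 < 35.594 False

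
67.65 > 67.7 False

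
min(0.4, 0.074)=0.074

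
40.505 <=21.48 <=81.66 False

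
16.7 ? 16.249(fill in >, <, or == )>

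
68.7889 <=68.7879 False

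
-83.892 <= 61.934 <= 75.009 True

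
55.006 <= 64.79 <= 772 True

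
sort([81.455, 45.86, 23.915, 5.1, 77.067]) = [5.1, 23.915, 45.86, 77.067, 81.455]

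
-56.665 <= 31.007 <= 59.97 True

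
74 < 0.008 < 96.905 False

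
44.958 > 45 False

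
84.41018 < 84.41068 True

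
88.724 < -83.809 False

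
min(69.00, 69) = 69.00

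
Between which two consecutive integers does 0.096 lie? 0 and 1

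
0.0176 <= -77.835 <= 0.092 False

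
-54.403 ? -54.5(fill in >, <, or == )>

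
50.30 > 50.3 False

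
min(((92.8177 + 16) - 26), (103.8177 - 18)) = 82.8177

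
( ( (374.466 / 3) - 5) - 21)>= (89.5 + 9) True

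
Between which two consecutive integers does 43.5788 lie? 43 and 44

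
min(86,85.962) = 85.962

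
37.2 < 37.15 False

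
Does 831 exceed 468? Yes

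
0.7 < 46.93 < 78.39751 True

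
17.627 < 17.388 False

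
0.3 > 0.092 True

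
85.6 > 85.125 True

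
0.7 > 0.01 True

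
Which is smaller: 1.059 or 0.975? 0.975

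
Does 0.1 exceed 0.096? Yes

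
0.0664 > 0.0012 True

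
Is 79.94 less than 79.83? No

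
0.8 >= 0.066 True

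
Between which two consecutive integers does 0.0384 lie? 0 and 1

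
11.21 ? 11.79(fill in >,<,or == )<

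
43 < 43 False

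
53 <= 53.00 True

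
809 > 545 True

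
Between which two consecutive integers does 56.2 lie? 56 and 57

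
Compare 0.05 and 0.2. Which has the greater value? 0.2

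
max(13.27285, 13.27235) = 13.27285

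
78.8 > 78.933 False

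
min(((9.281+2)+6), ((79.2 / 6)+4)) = 17.2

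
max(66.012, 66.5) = 66.5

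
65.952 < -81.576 False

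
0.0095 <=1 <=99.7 True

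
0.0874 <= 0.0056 False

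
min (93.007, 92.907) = 92.907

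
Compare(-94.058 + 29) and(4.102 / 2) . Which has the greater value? (4.102 / 2)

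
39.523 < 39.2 False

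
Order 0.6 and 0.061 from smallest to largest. 0.061, 0.6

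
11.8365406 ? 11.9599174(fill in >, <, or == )<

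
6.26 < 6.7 True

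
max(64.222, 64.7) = 64.7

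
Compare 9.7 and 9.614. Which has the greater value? 9.7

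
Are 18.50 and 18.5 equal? Yes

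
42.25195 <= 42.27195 True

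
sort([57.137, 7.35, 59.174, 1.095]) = [1.095, 7.35, 57.137, 59.174]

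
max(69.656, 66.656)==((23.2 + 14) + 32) False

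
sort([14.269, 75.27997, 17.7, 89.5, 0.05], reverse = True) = [89.5, 75.27997, 17.7, 14.269, 0.05]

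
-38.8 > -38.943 True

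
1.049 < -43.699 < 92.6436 False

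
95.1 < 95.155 True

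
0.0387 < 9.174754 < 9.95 True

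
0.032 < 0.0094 False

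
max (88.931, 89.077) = 89.077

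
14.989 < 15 True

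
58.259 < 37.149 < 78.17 False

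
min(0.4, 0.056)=0.056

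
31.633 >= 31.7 False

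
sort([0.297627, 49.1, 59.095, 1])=[0.297627, 1, 49.1, 59.095]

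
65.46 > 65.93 False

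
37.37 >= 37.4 False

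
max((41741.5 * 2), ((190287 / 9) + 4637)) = 83483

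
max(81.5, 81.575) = 81.575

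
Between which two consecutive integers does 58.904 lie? 58 and 59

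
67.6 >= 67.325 True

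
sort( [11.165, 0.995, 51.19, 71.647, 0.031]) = [0.031, 0.995, 11.165, 51.19, 71.647]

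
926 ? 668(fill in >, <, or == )>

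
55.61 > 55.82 False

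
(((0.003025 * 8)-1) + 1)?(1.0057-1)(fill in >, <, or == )>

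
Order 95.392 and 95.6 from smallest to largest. 95.392, 95.6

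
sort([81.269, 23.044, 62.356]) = [23.044, 62.356, 81.269]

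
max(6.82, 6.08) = 6.82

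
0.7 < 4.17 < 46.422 True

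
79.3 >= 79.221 True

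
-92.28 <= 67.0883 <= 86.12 True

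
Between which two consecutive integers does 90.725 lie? 90 and 91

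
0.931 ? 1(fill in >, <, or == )<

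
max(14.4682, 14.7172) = 14.7172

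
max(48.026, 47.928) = 48.026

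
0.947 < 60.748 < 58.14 False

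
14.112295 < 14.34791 True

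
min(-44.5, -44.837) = -44.837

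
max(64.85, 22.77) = 64.85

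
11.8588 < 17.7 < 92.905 True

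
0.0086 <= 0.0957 True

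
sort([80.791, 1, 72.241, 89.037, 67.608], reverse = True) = [89.037, 80.791, 72.241, 67.608, 1]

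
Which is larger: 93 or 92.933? 93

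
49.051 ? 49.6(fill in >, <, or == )<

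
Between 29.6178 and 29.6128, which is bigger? 29.6178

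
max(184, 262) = 262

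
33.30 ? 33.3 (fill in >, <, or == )==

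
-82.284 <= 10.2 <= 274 True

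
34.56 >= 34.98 False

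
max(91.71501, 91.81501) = 91.81501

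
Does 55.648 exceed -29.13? Yes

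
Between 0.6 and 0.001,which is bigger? 0.6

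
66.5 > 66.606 False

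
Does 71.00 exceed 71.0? No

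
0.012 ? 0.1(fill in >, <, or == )<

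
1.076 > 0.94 True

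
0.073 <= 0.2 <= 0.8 True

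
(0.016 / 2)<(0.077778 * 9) True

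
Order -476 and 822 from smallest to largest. -476, 822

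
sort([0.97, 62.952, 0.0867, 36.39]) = [0.0867, 0.97, 36.39, 62.952]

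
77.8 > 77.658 True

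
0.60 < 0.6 False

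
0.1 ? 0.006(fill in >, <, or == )>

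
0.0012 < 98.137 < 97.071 False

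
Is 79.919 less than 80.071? Yes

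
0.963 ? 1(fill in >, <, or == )<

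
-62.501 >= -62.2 False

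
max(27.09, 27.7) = 27.7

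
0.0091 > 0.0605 False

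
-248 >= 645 False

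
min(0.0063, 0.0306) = 0.0063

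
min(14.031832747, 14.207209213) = 14.031832747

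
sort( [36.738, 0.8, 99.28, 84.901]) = [0.8, 36.738, 84.901, 99.28]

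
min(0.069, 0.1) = 0.069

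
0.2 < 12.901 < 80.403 True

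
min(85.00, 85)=85.00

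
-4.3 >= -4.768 True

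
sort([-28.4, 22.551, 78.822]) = [-28.4, 22.551, 78.822]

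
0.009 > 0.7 False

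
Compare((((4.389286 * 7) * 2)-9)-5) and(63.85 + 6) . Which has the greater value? (63.85 + 6)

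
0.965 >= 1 False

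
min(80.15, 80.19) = 80.15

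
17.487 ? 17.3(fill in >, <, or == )>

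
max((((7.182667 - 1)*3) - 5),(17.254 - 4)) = 13.548001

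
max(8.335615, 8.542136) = 8.542136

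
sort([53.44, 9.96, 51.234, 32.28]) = [9.96, 32.28, 51.234, 53.44]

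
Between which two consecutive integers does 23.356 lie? 23 and 24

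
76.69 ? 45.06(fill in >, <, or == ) >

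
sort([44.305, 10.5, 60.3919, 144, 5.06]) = [5.06, 10.5, 44.305, 60.3919, 144]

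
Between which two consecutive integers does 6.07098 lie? 6 and 7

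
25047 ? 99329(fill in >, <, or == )<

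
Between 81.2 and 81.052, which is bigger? 81.2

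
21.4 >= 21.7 False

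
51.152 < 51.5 True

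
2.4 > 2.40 False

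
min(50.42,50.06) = 50.06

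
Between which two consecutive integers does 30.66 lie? 30 and 31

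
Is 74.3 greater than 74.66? No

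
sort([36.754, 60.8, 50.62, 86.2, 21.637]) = [21.637, 36.754, 50.62, 60.8, 86.2]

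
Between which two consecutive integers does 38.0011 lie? 38 and 39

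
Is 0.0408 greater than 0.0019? Yes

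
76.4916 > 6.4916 True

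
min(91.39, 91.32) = 91.32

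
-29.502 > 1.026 False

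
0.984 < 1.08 True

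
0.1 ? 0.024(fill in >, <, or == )>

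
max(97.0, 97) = 97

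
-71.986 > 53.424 False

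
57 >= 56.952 True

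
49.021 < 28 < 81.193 False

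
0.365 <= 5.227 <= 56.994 True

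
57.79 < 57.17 False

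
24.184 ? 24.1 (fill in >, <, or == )>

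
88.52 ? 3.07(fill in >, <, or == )>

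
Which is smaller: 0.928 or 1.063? 0.928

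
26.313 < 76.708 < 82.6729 True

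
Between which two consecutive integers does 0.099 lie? 0 and 1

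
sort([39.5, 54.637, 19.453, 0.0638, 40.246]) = [0.0638, 19.453, 39.5, 40.246, 54.637]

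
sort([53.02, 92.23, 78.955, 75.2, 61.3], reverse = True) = [92.23, 78.955, 75.2, 61.3, 53.02]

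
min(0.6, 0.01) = 0.01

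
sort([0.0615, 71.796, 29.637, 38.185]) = [0.0615, 29.637, 38.185, 71.796]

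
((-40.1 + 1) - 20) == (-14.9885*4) False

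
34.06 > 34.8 False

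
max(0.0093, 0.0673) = 0.0673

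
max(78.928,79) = 79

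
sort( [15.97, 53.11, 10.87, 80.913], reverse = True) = [80.913, 53.11, 15.97, 10.87]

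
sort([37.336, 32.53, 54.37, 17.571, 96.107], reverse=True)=[96.107, 54.37, 37.336, 32.53, 17.571]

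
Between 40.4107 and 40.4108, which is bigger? 40.4108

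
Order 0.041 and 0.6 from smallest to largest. 0.041, 0.6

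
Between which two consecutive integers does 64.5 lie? 64 and 65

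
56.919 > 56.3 True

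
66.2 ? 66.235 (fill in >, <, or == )<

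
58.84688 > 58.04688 True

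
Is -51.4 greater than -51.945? Yes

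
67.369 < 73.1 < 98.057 True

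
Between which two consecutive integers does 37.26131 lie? 37 and 38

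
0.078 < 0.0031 False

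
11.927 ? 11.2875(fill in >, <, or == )>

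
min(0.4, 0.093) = 0.093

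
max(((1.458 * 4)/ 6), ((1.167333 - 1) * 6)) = 1.003998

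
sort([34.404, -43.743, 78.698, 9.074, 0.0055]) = [-43.743, 0.0055, 9.074, 34.404, 78.698]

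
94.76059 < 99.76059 True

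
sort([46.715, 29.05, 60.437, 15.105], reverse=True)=[60.437, 46.715, 29.05, 15.105]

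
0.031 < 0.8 True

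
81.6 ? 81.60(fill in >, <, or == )==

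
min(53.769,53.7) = 53.7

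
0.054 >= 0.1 False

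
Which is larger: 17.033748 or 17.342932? 17.342932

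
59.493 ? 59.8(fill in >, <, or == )<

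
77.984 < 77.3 False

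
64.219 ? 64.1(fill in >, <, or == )>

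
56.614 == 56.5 False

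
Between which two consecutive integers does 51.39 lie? 51 and 52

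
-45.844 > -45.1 False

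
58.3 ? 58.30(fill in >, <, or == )==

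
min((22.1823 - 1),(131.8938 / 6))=21.1823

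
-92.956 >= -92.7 False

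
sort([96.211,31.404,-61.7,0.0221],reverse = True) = [96.211,31.404,0.0221,-61.7]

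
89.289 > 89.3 False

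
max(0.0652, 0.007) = 0.0652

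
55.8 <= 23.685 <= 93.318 False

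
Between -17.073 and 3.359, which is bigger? 3.359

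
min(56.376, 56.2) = 56.2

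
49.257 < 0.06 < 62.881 False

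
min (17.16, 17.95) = 17.16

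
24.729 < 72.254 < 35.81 False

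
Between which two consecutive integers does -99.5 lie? -100 and -99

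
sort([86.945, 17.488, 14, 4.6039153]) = [4.6039153, 14, 17.488, 86.945]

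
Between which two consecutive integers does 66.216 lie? 66 and 67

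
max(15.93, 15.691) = 15.93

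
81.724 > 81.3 True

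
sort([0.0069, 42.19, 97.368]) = [0.0069, 42.19, 97.368]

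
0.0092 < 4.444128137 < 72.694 True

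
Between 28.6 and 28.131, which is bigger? 28.6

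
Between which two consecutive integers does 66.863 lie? 66 and 67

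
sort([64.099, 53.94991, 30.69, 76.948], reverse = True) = [76.948, 64.099, 53.94991, 30.69]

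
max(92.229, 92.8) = 92.8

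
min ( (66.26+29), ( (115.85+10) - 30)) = 95.26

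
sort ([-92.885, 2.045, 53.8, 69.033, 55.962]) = [-92.885, 2.045, 53.8, 55.962, 69.033]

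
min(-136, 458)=-136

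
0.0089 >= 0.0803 False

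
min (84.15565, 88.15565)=84.15565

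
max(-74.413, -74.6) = -74.413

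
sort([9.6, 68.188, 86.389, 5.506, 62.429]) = [5.506, 9.6, 62.429, 68.188, 86.389]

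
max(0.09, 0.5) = 0.5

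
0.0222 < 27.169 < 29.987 True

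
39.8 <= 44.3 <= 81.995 True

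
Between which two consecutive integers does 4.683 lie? 4 and 5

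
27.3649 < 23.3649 False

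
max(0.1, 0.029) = 0.1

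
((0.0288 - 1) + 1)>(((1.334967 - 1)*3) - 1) True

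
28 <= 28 True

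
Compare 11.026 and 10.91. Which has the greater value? 11.026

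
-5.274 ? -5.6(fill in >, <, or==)>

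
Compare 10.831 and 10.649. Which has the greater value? 10.831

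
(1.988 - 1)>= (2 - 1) False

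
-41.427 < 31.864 True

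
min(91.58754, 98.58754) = 91.58754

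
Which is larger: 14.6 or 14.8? 14.8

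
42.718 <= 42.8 True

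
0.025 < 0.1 True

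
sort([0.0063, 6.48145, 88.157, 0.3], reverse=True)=[88.157, 6.48145, 0.3, 0.0063]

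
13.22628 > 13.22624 True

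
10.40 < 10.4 False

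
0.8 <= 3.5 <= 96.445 True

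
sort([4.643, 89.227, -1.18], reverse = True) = [89.227, 4.643, -1.18]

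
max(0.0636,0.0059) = 0.0636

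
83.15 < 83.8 True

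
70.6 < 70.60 False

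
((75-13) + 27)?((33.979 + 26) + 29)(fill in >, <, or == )>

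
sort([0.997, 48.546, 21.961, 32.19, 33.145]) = [0.997, 21.961, 32.19, 33.145, 48.546]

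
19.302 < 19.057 False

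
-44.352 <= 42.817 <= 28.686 False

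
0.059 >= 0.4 False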